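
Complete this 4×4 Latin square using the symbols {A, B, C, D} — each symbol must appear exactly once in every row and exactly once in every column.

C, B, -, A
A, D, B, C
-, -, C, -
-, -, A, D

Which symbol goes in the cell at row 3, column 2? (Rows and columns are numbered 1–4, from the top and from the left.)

(r1,c3) = D
(r3,c2) = A

A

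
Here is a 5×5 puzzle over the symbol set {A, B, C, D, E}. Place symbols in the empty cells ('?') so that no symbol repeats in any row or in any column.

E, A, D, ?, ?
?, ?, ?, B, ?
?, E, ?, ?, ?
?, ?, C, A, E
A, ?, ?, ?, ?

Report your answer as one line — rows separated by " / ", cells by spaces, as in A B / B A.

E A D C B / C D E B A / B E A D C / D B C A E / A C B E D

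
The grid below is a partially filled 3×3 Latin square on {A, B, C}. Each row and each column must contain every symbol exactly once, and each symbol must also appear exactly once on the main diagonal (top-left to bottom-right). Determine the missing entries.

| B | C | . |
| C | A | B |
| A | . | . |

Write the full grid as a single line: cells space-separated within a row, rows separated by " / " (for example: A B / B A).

(r1,c3) = A
(r3,c2) = B
(r3,c3) = C

B C A / C A B / A B C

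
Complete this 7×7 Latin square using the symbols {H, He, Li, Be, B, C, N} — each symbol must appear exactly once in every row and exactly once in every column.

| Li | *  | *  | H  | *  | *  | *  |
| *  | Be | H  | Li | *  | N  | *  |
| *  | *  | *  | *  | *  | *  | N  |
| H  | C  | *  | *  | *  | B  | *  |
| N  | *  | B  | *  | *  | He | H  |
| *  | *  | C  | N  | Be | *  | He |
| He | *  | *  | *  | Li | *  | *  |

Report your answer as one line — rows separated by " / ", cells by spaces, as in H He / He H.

Li N He H B Be C / C Be H Li He N B / Be He Li B H C N / H C Be He N B Li / N Li B Be C He H / B H C N Be Li He / He B N C Li H Be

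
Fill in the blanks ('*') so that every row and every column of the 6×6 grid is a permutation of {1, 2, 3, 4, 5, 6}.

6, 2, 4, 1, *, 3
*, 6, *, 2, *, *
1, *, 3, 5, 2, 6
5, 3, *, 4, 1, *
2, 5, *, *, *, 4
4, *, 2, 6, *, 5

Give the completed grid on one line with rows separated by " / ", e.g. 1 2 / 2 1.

6 2 4 1 5 3 / 3 6 5 2 4 1 / 1 4 3 5 2 6 / 5 3 6 4 1 2 / 2 5 1 3 6 4 / 4 1 2 6 3 5

row 1 has {1,2,3,4,6}; column 5 has {1,2} — only 5 is left for (r1,c5).
row 2 has {2,6}; column 1 has {1,2,4,5,6} — only 3 is left for (r2,c1).
row 2 has {2,3,6}; column 5 has {1,2,5} — only 4 is left for (r2,c5).
row 2 has {2,3,4,6}; column 6 has {3,4,5,6} — only 1 is left for (r2,c6).
row 3 has {1,2,3,5,6}; column 2 has {2,3,5,6} — only 4 is left for (r3,c2).
row 4 has {1,3,4,5}; column 3 has {2,3,4} — only 6 is left for (r4,c3).
row 4 has {1,3,4,5,6}; column 6 has {1,3,4,5,6} — only 2 is left for (r4,c6).
row 5 has {2,4,5}; column 3 has {2,3,4,6} — only 1 is left for (r5,c3).
row 5 has {1,2,4,5}; column 4 has {1,2,4,5,6} — only 3 is left for (r5,c4).
row 5 has {1,2,3,4,5}; column 5 has {1,2,4,5} — only 6 is left for (r5,c5).
row 6 has {2,4,5,6}; column 2 has {2,3,4,5,6} — only 1 is left for (r6,c2).
row 6 has {1,2,4,5,6}; column 5 has {1,2,4,5,6} — only 3 is left for (r6,c5).
row 2 has {1,2,3,4,6}; column 3 has {1,2,3,4,6} — only 5 is left for (r2,c3).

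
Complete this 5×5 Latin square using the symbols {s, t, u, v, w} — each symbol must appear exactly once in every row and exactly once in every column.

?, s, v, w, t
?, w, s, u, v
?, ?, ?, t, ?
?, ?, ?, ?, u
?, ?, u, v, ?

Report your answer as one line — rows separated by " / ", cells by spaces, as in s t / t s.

(r1,c1) = u
(r2,c1) = t
(r3,c3) = w
(r3,c5) = s
(r4,c3) = t
(r4,c4) = s
(r5,c2) = t
(r5,c5) = w
(r3,c1) = v
(r3,c2) = u
(r4,c1) = w
(r4,c2) = v
(r5,c1) = s

u s v w t / t w s u v / v u w t s / w v t s u / s t u v w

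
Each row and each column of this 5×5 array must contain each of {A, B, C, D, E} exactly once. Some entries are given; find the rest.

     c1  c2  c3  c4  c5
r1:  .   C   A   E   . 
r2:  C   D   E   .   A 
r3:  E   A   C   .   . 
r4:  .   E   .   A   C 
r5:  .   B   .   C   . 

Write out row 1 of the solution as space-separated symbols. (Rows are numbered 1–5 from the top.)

B C A E D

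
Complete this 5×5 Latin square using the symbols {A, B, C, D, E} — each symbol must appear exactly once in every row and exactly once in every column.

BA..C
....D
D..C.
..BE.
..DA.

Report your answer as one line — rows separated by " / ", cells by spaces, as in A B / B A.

(r1,c3): row 1 has {A,B,C}; column 3 has {B,D}, so it must be E.
(r1,c4): row 1 has {A,B,C,E}; column 4 has {A,C,E}, so it must be D.
(r2,c4): row 2 has {D}; column 4 has {A,C,D,E}, so it must be B.
(r3,c3): row 3 has {C,D}; column 3 has {B,D,E}, so it must be A.
(r4,c5): row 4 has {B,E}; column 5 has {C,D}, so it must be A.
(r2,c3): row 2 has {B,D}; column 3 has {A,B,D,E}, so it must be C.
(r4,c1): row 4 has {A,B,E}; column 1 has {B,D}, so it must be C.
(r4,c2): row 4 has {A,B,C,E}; column 2 has {A}, so it must be D.
(r5,c1): row 5 has {A,D}; column 1 has {B,C,D}, so it must be E.
(r5,c5): row 5 has {A,D,E}; column 5 has {A,C,D}, so it must be B.
(r2,c1): row 2 has {B,C,D}; column 1 has {B,C,D,E}, so it must be A.
(r2,c2): row 2 has {A,B,C,D}; column 2 has {A,D}, so it must be E.
(r3,c2): row 3 has {A,C,D}; column 2 has {A,D,E}, so it must be B.
(r3,c5): row 3 has {A,B,C,D}; column 5 has {A,B,C,D}, so it must be E.
(r5,c2): row 5 has {A,B,D,E}; column 2 has {A,B,D,E}, so it must be C.

B A E D C / A E C B D / D B A C E / C D B E A / E C D A B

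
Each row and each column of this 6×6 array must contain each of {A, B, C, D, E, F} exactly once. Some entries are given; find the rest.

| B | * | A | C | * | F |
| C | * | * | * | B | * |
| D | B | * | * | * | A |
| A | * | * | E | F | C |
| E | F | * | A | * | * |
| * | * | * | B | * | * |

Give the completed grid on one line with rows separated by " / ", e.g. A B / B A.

B E A C D F / C A F D B E / D B C F E A / A D B E F C / E F D A C B / F C E B A D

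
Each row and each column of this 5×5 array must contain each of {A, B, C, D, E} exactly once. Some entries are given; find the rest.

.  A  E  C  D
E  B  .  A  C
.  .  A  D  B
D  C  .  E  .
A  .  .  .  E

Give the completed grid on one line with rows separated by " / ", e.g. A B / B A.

B A E C D / E B D A C / C E A D B / D C B E A / A D C B E

(r1,c1) = B
(r2,c3) = D
(r3,c1) = C
(r3,c2) = E
(r4,c3) = B
(r4,c5) = A
(r5,c2) = D
(r5,c3) = C
(r5,c4) = B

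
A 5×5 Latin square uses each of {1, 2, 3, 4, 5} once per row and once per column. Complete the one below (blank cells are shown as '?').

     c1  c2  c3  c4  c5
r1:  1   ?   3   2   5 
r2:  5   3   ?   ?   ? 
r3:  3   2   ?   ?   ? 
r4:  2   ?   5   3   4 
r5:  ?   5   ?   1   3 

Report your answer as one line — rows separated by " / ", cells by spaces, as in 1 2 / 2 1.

1 4 3 2 5 / 5 3 1 4 2 / 3 2 4 5 1 / 2 1 5 3 4 / 4 5 2 1 3

row 1 has {1,2,3,5}; column 2 has {2,3,5} — only 4 is left for (r1,c2).
row 2 has {3,5}; column 4 has {1,2,3} — only 4 is left for (r2,c4).
row 3 has {2,3}; column 4 has {1,2,3,4} — only 5 is left for (r3,c4).
row 3 has {2,3,5}; column 5 has {3,4,5} — only 1 is left for (r3,c5).
row 4 has {2,3,4,5}; column 2 has {2,3,4,5} — only 1 is left for (r4,c2).
row 5 has {1,3,5}; column 1 has {1,2,3,5} — only 4 is left for (r5,c1).
row 5 has {1,3,4,5}; column 3 has {3,5} — only 2 is left for (r5,c3).
row 2 has {3,4,5}; column 3 has {2,3,5} — only 1 is left for (r2,c3).
row 2 has {1,3,4,5}; column 5 has {1,3,4,5} — only 2 is left for (r2,c5).
row 3 has {1,2,3,5}; column 3 has {1,2,3,5} — only 4 is left for (r3,c3).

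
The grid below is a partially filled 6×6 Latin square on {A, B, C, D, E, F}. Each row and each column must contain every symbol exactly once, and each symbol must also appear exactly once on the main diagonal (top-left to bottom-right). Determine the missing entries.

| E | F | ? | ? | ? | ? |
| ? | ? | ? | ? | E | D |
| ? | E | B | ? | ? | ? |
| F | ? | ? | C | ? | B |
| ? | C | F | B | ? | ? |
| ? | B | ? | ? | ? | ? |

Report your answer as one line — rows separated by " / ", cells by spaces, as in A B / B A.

(r2,c2) = A
(r2,c3) = C
(r2,c4) = F
(r4,c2) = D
(r4,c5) = A
(r5,c5) = D
(r6,c6) = F
(r2,c1) = B
(r4,c3) = E
(r5,c1) = A
(r5,c6) = E
(r6,c5) = C
(r1,c5) = B
(r3,c5) = F
(r6,c1) = D
(r6,c3) = A
(r6,c4) = E
(r1,c3) = D
(r1,c4) = A
(r1,c6) = C
(r3,c1) = C
(r3,c4) = D
(r3,c6) = A

E F D A B C / B A C F E D / C E B D F A / F D E C A B / A C F B D E / D B A E C F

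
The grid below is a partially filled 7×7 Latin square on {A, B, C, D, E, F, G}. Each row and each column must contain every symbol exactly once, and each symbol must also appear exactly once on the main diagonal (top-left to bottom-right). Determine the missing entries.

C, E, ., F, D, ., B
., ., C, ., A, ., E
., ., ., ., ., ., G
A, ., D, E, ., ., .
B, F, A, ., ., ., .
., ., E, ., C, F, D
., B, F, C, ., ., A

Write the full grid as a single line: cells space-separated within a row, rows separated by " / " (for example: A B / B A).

C E G F D A B / F D C G A B E / E C B A F D G / A G D E B C F / B F A D G E C / G A E B C F D / D B F C E G A

Cell (r1,c3): row 1 has {B,C,D,E,F}; column 3 has {A,C,D,E,F} → G.
Cell (r1,c6): row 1 has {B,C,D,E,F,G}; column 6 has {F} → A.
Cell (r3,c3): row 3 has {G}; column 3 has {A,C,D,E,F,G}; the diagonal has {A,C,E,F} → B.
Cell (r5,c5): row 5 has {A,B,F}; column 5 has {A,C,D}; the diagonal has {A,B,C,E,F} → G.
Cell (r5,c7): row 5 has {A,B,F,G}; column 7 has {A,B,D,E,G} → C.
Cell (r6,c1): row 6 has {C,D,E,F}; column 1 has {A,B,C} → G.
Cell (r6,c2): row 6 has {C,D,E,F,G}; column 2 has {B,E,F} → A.
Cell (r6,c4): row 6 has {A,C,D,E,F,G}; column 4 has {C,E,F} → B.
Cell (r7,c5): row 7 has {A,B,C,F}; column 5 has {A,C,D,G} → E.
Cell (r2,c2): row 2 has {A,C,E}; column 2 has {A,B,E,F}; the diagonal has {A,B,C,E,F,G} → D.
Cell (r2,c4): row 2 has {A,C,D,E}; column 4 has {B,C,E,F} → G.
Cell (r2,c6): row 2 has {A,C,D,E,G}; column 6 has {A,F} → B.
Cell (r3,c2): row 3 has {B,G}; column 2 has {A,B,D,E,F} → C.
Cell (r3,c5): row 3 has {B,C,G}; column 5 has {A,C,D,E,G} → F.
Cell (r4,c2): row 4 has {A,D,E}; column 2 has {A,B,C,D,E,F} → G.
Cell (r4,c5): row 4 has {A,D,E,G}; column 5 has {A,C,D,E,F,G} → B.
Cell (r4,c6): row 4 has {A,B,D,E,G}; column 6 has {A,B,F} → C.
Cell (r4,c7): row 4 has {A,B,C,D,E,G}; column 7 has {A,B,C,D,E,G} → F.
Cell (r5,c4): row 5 has {A,B,C,F,G}; column 4 has {B,C,E,F,G} → D.
Cell (r5,c6): row 5 has {A,B,C,D,F,G}; column 6 has {A,B,C,F} → E.
Cell (r7,c1): row 7 has {A,B,C,E,F}; column 1 has {A,B,C,G} → D.
Cell (r7,c6): row 7 has {A,B,C,D,E,F}; column 6 has {A,B,C,E,F} → G.
Cell (r2,c1): row 2 has {A,B,C,D,E,G}; column 1 has {A,B,C,D,G} → F.
Cell (r3,c1): row 3 has {B,C,F,G}; column 1 has {A,B,C,D,F,G} → E.
Cell (r3,c4): row 3 has {B,C,E,F,G}; column 4 has {B,C,D,E,F,G} → A.
Cell (r3,c6): row 3 has {A,B,C,E,F,G}; column 6 has {A,B,C,E,F,G} → D.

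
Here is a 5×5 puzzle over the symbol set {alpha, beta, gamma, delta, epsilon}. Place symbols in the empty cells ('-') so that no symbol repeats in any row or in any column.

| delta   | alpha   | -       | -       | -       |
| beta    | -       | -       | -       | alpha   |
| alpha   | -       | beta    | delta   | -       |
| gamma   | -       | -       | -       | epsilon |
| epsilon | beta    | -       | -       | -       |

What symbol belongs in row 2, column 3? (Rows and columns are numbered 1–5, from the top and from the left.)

Cell (r3,c5): row 3 has {alpha,beta,delta}; column 5 has {alpha,epsilon} → gamma.
Cell (r4,c2): row 4 has {gamma,epsilon}; column 2 has {alpha,beta} → delta.
Cell (r4,c3): row 4 has {gamma,delta,epsilon}; column 3 has {beta} → alpha.
Cell (r4,c4): row 4 has {alpha,gamma,delta,epsilon}; column 4 has {delta} → beta.
Cell (r5,c5): row 5 has {beta,epsilon}; column 5 has {alpha,gamma,epsilon} → delta.
Cell (r1,c5): row 1 has {alpha,delta}; column 5 has {alpha,gamma,delta,epsilon} → beta.
Cell (r3,c2): row 3 has {alpha,beta,gamma,delta}; column 2 has {alpha,beta,delta} → epsilon.
Cell (r5,c3): row 5 has {beta,delta,epsilon}; column 3 has {alpha,beta} → gamma.
Cell (r5,c4): row 5 has {beta,gamma,delta,epsilon}; column 4 has {beta,delta} → alpha.
Cell (r1,c3): row 1 has {alpha,beta,delta}; column 3 has {alpha,beta,gamma} → epsilon.
Cell (r1,c4): row 1 has {alpha,beta,delta,epsilon}; column 4 has {alpha,beta,delta} → gamma.
Cell (r2,c2): row 2 has {alpha,beta}; column 2 has {alpha,beta,delta,epsilon} → gamma.
Cell (r2,c3): row 2 has {alpha,beta,gamma}; column 3 has {alpha,beta,gamma,epsilon} → delta.

delta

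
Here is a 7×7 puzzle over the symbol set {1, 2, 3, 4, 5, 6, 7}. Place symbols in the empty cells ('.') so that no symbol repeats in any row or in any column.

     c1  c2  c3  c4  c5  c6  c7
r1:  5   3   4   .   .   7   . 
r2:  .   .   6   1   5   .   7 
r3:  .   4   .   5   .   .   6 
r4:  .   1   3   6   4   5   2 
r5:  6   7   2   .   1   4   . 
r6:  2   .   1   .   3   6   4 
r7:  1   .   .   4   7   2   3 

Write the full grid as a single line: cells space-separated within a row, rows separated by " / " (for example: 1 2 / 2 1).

(r1,c4): row 1 has {3,4,5,7}; column 4 has {1,4,5,6}, so it must be 2.
(r1,c5): row 1 has {2,3,4,5,7}; column 5 has {1,3,4,5,7}, so it must be 6.
(r1,c7): row 1 has {2,3,4,5,6,7}; column 7 has {2,3,4,6,7}, so it must be 1.
(r2,c2): row 2 has {1,5,6,7}; column 2 has {1,3,4,7}, so it must be 2.
(r2,c6): row 2 has {1,2,5,6,7}; column 6 has {2,4,5,6,7}, so it must be 3.
(r3,c3): row 3 has {4,5,6}; column 3 has {1,2,3,4,6}, so it must be 7.
(r3,c5): row 3 has {4,5,6,7}; column 5 has {1,3,4,5,6,7}, so it must be 2.
(r3,c6): row 3 has {2,4,5,6,7}; column 6 has {2,3,4,5,6,7}, so it must be 1.
(r4,c1): row 4 has {1,2,3,4,5,6}; column 1 has {1,2,5,6}, so it must be 7.
(r5,c4): row 5 has {1,2,4,6,7}; column 4 has {1,2,4,5,6}, so it must be 3.
(r5,c7): row 5 has {1,2,3,4,6,7}; column 7 has {1,2,3,4,6,7}, so it must be 5.
(r6,c2): row 6 has {1,2,3,4,6}; column 2 has {1,2,3,4,7}, so it must be 5.
(r6,c4): row 6 has {1,2,3,4,5,6}; column 4 has {1,2,3,4,5,6}, so it must be 7.
(r7,c2): row 7 has {1,2,3,4,7}; column 2 has {1,2,3,4,5,7}, so it must be 6.
(r7,c3): row 7 has {1,2,3,4,6,7}; column 3 has {1,2,3,4,6,7}, so it must be 5.
(r2,c1): row 2 has {1,2,3,5,6,7}; column 1 has {1,2,5,6,7}, so it must be 4.
(r3,c1): row 3 has {1,2,4,5,6,7}; column 1 has {1,2,4,5,6,7}, so it must be 3.

5 3 4 2 6 7 1 / 4 2 6 1 5 3 7 / 3 4 7 5 2 1 6 / 7 1 3 6 4 5 2 / 6 7 2 3 1 4 5 / 2 5 1 7 3 6 4 / 1 6 5 4 7 2 3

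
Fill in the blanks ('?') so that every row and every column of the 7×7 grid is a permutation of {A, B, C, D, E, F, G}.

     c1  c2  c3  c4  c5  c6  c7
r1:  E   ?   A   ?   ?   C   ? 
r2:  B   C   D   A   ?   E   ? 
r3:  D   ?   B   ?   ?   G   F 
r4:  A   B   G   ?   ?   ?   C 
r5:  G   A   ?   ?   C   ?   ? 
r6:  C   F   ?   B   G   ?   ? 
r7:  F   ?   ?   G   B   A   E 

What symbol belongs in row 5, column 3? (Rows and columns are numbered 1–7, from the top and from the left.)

F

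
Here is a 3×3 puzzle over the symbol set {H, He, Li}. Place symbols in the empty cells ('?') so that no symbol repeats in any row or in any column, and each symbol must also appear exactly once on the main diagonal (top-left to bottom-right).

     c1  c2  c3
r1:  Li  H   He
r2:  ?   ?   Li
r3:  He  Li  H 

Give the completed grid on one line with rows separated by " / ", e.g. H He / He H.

(r2,c1) = H
(r2,c2) = He

Li H He / H He Li / He Li H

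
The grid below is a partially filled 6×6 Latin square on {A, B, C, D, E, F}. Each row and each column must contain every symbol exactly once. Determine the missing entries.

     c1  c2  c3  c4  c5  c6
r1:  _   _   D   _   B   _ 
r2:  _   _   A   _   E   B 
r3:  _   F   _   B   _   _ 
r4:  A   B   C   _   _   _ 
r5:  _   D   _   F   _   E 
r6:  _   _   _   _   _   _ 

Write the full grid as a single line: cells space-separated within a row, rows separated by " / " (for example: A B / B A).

E A D C B F / F C A D E B / D F E B C A / A B C E F D / C D B F A E / B E F A D C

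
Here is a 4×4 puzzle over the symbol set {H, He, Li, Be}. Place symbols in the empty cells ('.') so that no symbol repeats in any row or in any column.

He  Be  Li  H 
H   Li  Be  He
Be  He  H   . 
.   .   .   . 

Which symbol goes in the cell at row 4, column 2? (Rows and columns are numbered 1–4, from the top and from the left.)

H

Cell (r3,c4): row 3 has {H,He,Be}; column 4 has {H,He} → Li.
Cell (r4,c1): row 4 is empty so far; column 1 has {H,He,Be} → Li.
Cell (r4,c2): row 4 has {Li}; column 2 has {He,Li,Be} → H.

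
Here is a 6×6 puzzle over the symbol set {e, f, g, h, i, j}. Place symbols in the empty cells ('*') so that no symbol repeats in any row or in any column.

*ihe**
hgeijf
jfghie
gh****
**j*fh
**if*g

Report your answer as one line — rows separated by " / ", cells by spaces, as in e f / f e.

At row 1, column 1: row 1 has {e,h,i}; column 1 has {g,h,j}; that leaves f.
At row 1, column 5: row 1 has {e,f,h,i}; column 5 has {f,i,j}; that leaves g.
At row 1, column 6: row 1 has {e,f,g,h,i}; column 6 has {e,f,g,h}; that leaves j.
At row 4, column 3: row 4 has {g,h}; column 3 has {e,g,h,i,j}; that leaves f.
At row 4, column 4: row 4 has {f,g,h}; column 4 has {e,f,h,i}; that leaves j.
At row 4, column 5: row 4 has {f,g,h,j}; column 5 has {f,g,i,j}; that leaves e.
At row 4, column 6: row 4 has {e,f,g,h,j}; column 6 has {e,f,g,h,j}; that leaves i.
At row 5, column 2: row 5 has {f,h,j}; column 2 has {f,g,h,i}; that leaves e.
At row 5, column 4: row 5 has {e,f,h,j}; column 4 has {e,f,h,i,j}; that leaves g.
At row 6, column 1: row 6 has {f,g,i}; column 1 has {f,g,h,j}; that leaves e.
At row 6, column 2: row 6 has {e,f,g,i}; column 2 has {e,f,g,h,i}; that leaves j.
At row 6, column 5: row 6 has {e,f,g,i,j}; column 5 has {e,f,g,i,j}; that leaves h.
At row 5, column 1: row 5 has {e,f,g,h,j}; column 1 has {e,f,g,h,j}; that leaves i.

f i h e g j / h g e i j f / j f g h i e / g h f j e i / i e j g f h / e j i f h g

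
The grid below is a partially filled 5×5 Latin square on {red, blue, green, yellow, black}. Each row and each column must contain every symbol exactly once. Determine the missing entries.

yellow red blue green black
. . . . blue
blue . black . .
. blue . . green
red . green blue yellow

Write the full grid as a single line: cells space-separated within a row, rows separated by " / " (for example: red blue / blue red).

yellow red blue green black / green yellow red black blue / blue green black yellow red / black blue yellow red green / red black green blue yellow

row 3 has {blue,black}; column 5 has {blue,green,yellow,black} — only red is left for (r3,c5).
row 4 has {blue,green}; column 1 has {red,blue,yellow} — only black is left for (r4,c1).
row 5 has {red,blue,green,yellow}; column 2 has {red,blue} — only black is left for (r5,c2).
row 2 has {blue}; column 1 has {red,blue,yellow,black} — only green is left for (r2,c1).
row 2 has {blue,green}; column 2 has {red,blue,black} — only yellow is left for (r2,c2).
row 2 has {blue,green,yellow}; column 3 has {blue,green,black} — only red is left for (r2,c3).
row 2 has {red,blue,green,yellow}; column 4 has {blue,green} — only black is left for (r2,c4).
row 3 has {red,blue,black}; column 2 has {red,blue,yellow,black} — only green is left for (r3,c2).
row 3 has {red,blue,green,black}; column 4 has {blue,green,black} — only yellow is left for (r3,c4).
row 4 has {blue,green,black}; column 3 has {red,blue,green,black} — only yellow is left for (r4,c3).
row 4 has {blue,green,yellow,black}; column 4 has {blue,green,yellow,black} — only red is left for (r4,c4).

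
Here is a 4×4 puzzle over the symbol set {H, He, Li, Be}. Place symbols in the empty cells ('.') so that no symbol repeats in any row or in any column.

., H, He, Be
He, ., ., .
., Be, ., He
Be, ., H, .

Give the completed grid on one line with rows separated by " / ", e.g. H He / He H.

Li H He Be / He Li Be H / H Be Li He / Be He H Li

(r1,c1) = Li
(r2,c2) = Li
(r2,c3) = Be
(r2,c4) = H
(r3,c1) = H
(r3,c3) = Li
(r4,c2) = He
(r4,c4) = Li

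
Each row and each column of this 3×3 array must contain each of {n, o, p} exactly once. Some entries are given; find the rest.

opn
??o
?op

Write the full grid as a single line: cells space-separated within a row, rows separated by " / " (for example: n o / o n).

o p n / p n o / n o p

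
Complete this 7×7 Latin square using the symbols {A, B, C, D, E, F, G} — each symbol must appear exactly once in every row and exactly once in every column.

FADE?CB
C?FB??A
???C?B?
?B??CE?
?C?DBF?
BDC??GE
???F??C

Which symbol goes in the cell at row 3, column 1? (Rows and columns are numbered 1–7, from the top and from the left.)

E

At row 1, column 5: row 1 has {A,B,C,D,E,F}; column 5 has {B,C}; that leaves G.
At row 2, column 6: row 2 has {A,B,C,F}; column 6 has {B,C,E,F,G}; that leaves D.
At row 5, column 7: row 5 has {B,C,D,F}; column 7 has {A,B,C,E}; that leaves G.
At row 6, column 4: row 6 has {B,C,D,E,G}; column 4 has {B,C,D,E,F}; that leaves A.
At row 6, column 5: row 6 has {A,B,C,D,E,G}; column 5 has {B,C,G}; that leaves F.
At row 7, column 6: row 7 has {C,F}; column 6 has {B,C,D,E,F,G}; that leaves A.
At row 2, column 5: row 2 has {A,B,C,D,F}; column 5 has {B,C,F,G}; that leaves E.
At row 4, column 4: row 4 has {B,C,E}; column 4 has {A,B,C,D,E,F}; that leaves G.
At row 7, column 5: row 7 has {A,C,F}; column 5 has {B,C,E,F,G}; that leaves D.
At row 2, column 2: row 2 has {A,B,C,D,E,F}; column 2 has {A,B,C,D}; that leaves G.
At row 3, column 5: row 3 has {B,C}; column 5 has {B,C,D,E,F,G}; that leaves A.
At row 4, column 3: row 4 has {B,C,E,G}; column 3 has {C,D,F}; that leaves A.
At row 5, column 3: row 5 has {B,C,D,F,G}; column 3 has {A,C,D,F}; that leaves E.
At row 7, column 2: row 7 has {A,C,D,F}; column 2 has {A,B,C,D,G}; that leaves E.
At row 3, column 2: row 3 has {A,B,C}; column 2 has {A,B,C,D,E,G}; that leaves F.
At row 3, column 3: row 3 has {A,B,C,F}; column 3 has {A,C,D,E,F}; that leaves G.
At row 3, column 7: row 3 has {A,B,C,F,G}; column 7 has {A,B,C,E,G}; that leaves D.
At row 4, column 1: row 4 has {A,B,C,E,G}; column 1 has {B,C,F}; that leaves D.
At row 4, column 7: row 4 has {A,B,C,D,E,G}; column 7 has {A,B,C,D,E,G}; that leaves F.
At row 5, column 1: row 5 has {B,C,D,E,F,G}; column 1 has {B,C,D,F}; that leaves A.
At row 7, column 1: row 7 has {A,C,D,E,F}; column 1 has {A,B,C,D,F}; that leaves G.
At row 7, column 3: row 7 has {A,C,D,E,F,G}; column 3 has {A,C,D,E,F,G}; that leaves B.
At row 3, column 1: row 3 has {A,B,C,D,F,G}; column 1 has {A,B,C,D,F,G}; that leaves E.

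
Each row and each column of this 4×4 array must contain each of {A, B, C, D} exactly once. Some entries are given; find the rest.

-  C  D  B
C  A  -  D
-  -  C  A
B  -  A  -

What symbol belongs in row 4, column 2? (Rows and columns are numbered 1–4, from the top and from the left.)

At row 1, column 1: row 1 has {B,C,D}; column 1 has {B,C}; that leaves A.
At row 2, column 3: row 2 has {A,C,D}; column 3 has {A,C,D}; that leaves B.
At row 3, column 1: row 3 has {A,C}; column 1 has {A,B,C}; that leaves D.
At row 3, column 2: row 3 has {A,C,D}; column 2 has {A,C}; that leaves B.
At row 4, column 2: row 4 has {A,B}; column 2 has {A,B,C}; that leaves D.

D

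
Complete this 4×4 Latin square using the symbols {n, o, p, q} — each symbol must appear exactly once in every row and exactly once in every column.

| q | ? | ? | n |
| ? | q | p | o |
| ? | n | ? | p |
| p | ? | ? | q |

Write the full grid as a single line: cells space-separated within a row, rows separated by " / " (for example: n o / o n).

(r1,c3) = o
(r2,c1) = n
(r3,c1) = o
(r3,c3) = q
(r4,c2) = o
(r4,c3) = n
(r1,c2) = p

q p o n / n q p o / o n q p / p o n q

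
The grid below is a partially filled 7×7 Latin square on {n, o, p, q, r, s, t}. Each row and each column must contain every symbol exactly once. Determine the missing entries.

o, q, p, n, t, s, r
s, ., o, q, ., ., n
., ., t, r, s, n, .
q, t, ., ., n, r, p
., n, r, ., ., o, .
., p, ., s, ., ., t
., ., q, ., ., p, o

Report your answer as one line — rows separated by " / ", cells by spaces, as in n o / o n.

o q p n t s r / s r o q p t n / p o t r s n q / q t s o n r p / t n r p q o s / r p n s o q t / n s q t r p o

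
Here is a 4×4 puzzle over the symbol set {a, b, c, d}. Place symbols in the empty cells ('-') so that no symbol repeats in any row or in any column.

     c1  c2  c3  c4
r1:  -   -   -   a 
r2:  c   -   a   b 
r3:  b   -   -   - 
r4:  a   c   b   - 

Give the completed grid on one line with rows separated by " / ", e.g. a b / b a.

(r1,c1): row 1 has {a}; column 1 has {a,b,c}, so it must be d.
(r1,c2): row 1 has {a,d}; column 2 has {c}, so it must be b.
(r1,c3): row 1 has {a,b,d}; column 3 has {a,b}, so it must be c.
(r2,c2): row 2 has {a,b,c}; column 2 has {b,c}, so it must be d.
(r3,c2): row 3 has {b}; column 2 has {b,c,d}, so it must be a.
(r3,c3): row 3 has {a,b}; column 3 has {a,b,c}, so it must be d.
(r3,c4): row 3 has {a,b,d}; column 4 has {a,b}, so it must be c.
(r4,c4): row 4 has {a,b,c}; column 4 has {a,b,c}, so it must be d.

d b c a / c d a b / b a d c / a c b d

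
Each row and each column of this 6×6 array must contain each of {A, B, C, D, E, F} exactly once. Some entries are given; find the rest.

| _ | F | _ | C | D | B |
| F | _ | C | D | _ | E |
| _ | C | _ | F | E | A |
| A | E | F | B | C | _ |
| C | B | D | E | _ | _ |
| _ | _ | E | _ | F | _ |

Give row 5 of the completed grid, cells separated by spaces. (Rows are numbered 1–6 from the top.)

C B D E A F

(r1,c1): row 1 has {B,C,D,F}; column 1 has {A,C,F}, so it must be E.
(r1,c3): row 1 has {B,C,D,E,F}; column 3 has {C,D,E,F}, so it must be A.
(r2,c2): row 2 has {C,D,E,F}; column 2 has {B,C,E,F}, so it must be A.
(r2,c5): row 2 has {A,C,D,E,F}; column 5 has {C,D,E,F}, so it must be B.
(r3,c3): row 3 has {A,C,E,F}; column 3 has {A,C,D,E,F}, so it must be B.
(r4,c6): row 4 has {A,B,C,E,F}; column 6 has {A,B,E}, so it must be D.
(r5,c5): row 5 has {B,C,D,E}; column 5 has {B,C,D,E,F}, so it must be A.
(r5,c6): row 5 has {A,B,C,D,E}; column 6 has {A,B,D,E}, so it must be F.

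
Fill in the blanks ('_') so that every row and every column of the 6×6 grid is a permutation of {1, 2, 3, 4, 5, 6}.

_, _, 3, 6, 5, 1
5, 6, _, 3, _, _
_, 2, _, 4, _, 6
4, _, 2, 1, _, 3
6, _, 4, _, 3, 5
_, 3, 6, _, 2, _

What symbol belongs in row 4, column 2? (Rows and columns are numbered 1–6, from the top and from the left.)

At row 1, column 1: row 1 has {1,3,5,6}; column 1 has {4,5,6}; that leaves 2.
At row 1, column 2: row 1 has {1,2,3,5,6}; column 2 has {2,3,6}; that leaves 4.
At row 2, column 3: row 2 has {3,5,6}; column 3 has {2,3,4,6}; that leaves 1.
At row 2, column 5: row 2 has {1,3,5,6}; column 5 has {2,3,5}; that leaves 4.
At row 2, column 6: row 2 has {1,3,4,5,6}; column 6 has {1,3,5,6}; that leaves 2.
At row 3, column 3: row 3 has {2,4,6}; column 3 has {1,2,3,4,6}; that leaves 5.
At row 3, column 5: row 3 has {2,4,5,6}; column 5 has {2,3,4,5}; that leaves 1.
At row 4, column 2: row 4 has {1,2,3,4}; column 2 has {2,3,4,6}; that leaves 5.

5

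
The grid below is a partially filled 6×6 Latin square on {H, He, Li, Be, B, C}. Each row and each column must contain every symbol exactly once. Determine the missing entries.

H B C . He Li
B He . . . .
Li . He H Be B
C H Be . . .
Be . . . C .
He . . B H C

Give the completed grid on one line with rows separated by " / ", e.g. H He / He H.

H B C Be He Li / B He H C Li Be / Li C He H Be B / C H Be Li B He / Be Li B He C H / He Be Li B H C

Cell (r1,c4): row 1 has {H,He,Li,B,C}; column 4 has {H,B} → Be.
Cell (r2,c5): row 2 has {He,B}; column 5 has {H,He,Be,C} → Li.
Cell (r3,c2): row 3 has {H,He,Li,Be,B}; column 2 has {H,He,B} → C.
Cell (r4,c5): row 4 has {H,Be,C}; column 5 has {H,He,Li,Be,C} → B.
Cell (r4,c6): row 4 has {H,Be,B,C}; column 6 has {Li,B,C} → He.
Cell (r5,c2): row 5 has {Be,C}; column 2 has {H,He,B,C} → Li.
Cell (r5,c4): row 5 has {Li,Be,C}; column 4 has {H,Be,B} → He.
Cell (r5,c6): row 5 has {He,Li,Be,C}; column 6 has {He,Li,B,C} → H.
Cell (r6,c2): row 6 has {H,He,B,C}; column 2 has {H,He,Li,B,C} → Be.
Cell (r6,c3): row 6 has {H,He,Be,B,C}; column 3 has {He,Be,C} → Li.
Cell (r2,c3): row 2 has {He,Li,B}; column 3 has {He,Li,Be,C} → H.
Cell (r2,c4): row 2 has {H,He,Li,B}; column 4 has {H,He,Be,B} → C.
Cell (r2,c6): row 2 has {H,He,Li,B,C}; column 6 has {H,He,Li,B,C} → Be.
Cell (r4,c4): row 4 has {H,He,Be,B,C}; column 4 has {H,He,Be,B,C} → Li.
Cell (r5,c3): row 5 has {H,He,Li,Be,C}; column 3 has {H,He,Li,Be,C} → B.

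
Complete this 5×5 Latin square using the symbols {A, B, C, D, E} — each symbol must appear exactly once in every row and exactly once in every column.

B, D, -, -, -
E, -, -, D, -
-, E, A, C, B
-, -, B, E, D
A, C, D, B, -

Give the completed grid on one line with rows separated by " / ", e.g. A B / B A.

B D E A C / E B C D A / D E A C B / C A B E D / A C D B E

At row 1, column 4: row 1 has {B,D}; column 4 has {B,C,D,E}; that leaves A.
At row 2, column 3: row 2 has {D,E}; column 3 has {A,B,D}; that leaves C.
At row 2, column 5: row 2 has {C,D,E}; column 5 has {B,D}; that leaves A.
At row 3, column 1: row 3 has {A,B,C,E}; column 1 has {A,B,E}; that leaves D.
At row 4, column 1: row 4 has {B,D,E}; column 1 has {A,B,D,E}; that leaves C.
At row 4, column 2: row 4 has {B,C,D,E}; column 2 has {C,D,E}; that leaves A.
At row 5, column 5: row 5 has {A,B,C,D}; column 5 has {A,B,D}; that leaves E.
At row 1, column 3: row 1 has {A,B,D}; column 3 has {A,B,C,D}; that leaves E.
At row 1, column 5: row 1 has {A,B,D,E}; column 5 has {A,B,D,E}; that leaves C.
At row 2, column 2: row 2 has {A,C,D,E}; column 2 has {A,C,D,E}; that leaves B.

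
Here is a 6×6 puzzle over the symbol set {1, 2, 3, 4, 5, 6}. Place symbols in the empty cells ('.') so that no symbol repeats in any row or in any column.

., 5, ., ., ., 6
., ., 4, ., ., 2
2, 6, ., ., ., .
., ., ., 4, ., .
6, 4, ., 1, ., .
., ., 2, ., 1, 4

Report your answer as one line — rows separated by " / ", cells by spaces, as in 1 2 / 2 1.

4 5 1 2 3 6 / 3 1 4 5 6 2 / 2 6 5 3 4 1 / 1 2 6 4 5 3 / 6 4 3 1 2 5 / 5 3 2 6 1 4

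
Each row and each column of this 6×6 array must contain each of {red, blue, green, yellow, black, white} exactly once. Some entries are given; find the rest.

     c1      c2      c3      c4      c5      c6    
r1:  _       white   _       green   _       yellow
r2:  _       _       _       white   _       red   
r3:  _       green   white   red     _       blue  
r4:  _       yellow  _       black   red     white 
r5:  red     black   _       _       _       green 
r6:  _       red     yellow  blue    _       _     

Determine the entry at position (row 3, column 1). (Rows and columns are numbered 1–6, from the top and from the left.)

(r2,c2) = blue
(r5,c3) = blue
(r5,c4) = yellow
(r5,c5) = white
(r6,c6) = black
(r4,c3) = green
(r6,c5) = green
(r2,c3) = black
(r2,c5) = yellow
(r3,c5) = black
(r4,c1) = blue
(r6,c1) = white
(r1,c1) = black
(r1,c3) = red
(r1,c5) = blue
(r2,c1) = green
(r3,c1) = yellow

yellow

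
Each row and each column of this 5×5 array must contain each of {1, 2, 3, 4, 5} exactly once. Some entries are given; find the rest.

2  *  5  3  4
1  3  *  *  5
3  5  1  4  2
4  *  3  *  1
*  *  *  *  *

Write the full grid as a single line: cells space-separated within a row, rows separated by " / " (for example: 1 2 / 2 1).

2 1 5 3 4 / 1 3 4 2 5 / 3 5 1 4 2 / 4 2 3 5 1 / 5 4 2 1 3

(r1,c2): row 1 has {2,3,4,5}; column 2 has {3,5}, so it must be 1.
(r2,c4): row 2 has {1,3,5}; column 4 has {3,4}, so it must be 2.
(r4,c2): row 4 has {1,3,4}; column 2 has {1,3,5}, so it must be 2.
(r4,c4): row 4 has {1,2,3,4}; column 4 has {2,3,4}, so it must be 5.
(r5,c1): row 5 is empty so far; column 1 has {1,2,3,4}, so it must be 5.
(r5,c2): row 5 has {5}; column 2 has {1,2,3,5}, so it must be 4.
(r5,c3): row 5 has {4,5}; column 3 has {1,3,5}, so it must be 2.
(r5,c4): row 5 has {2,4,5}; column 4 has {2,3,4,5}, so it must be 1.
(r5,c5): row 5 has {1,2,4,5}; column 5 has {1,2,4,5}, so it must be 3.
(r2,c3): row 2 has {1,2,3,5}; column 3 has {1,2,3,5}, so it must be 4.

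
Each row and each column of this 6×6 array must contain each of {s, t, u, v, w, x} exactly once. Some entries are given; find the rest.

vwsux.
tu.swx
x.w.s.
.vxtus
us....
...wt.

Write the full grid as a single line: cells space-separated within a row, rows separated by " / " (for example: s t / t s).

v w s u x t / t u v s w x / x t w v s u / w v x t u s / u s t x v w / s x u w t v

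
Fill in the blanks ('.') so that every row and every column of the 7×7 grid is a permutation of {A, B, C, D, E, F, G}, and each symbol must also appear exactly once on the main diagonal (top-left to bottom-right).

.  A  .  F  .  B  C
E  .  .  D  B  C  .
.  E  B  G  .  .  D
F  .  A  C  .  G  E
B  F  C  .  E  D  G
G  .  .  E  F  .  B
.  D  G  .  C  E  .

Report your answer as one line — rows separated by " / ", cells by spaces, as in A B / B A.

D A E F G B C / E G F D B C A / C E B G A F D / F B A C D G E / B F C A E D G / G C D E F A B / A D G B C E F

(r1,c1): row 1 has {A,B,C,F}; column 1 has {B,E,F,G}; the diagonal has {B,C,E}, so it must be D.
(r1,c3): row 1 has {A,B,C,D,F}; column 3 has {A,B,C,G}, so it must be E.
(r1,c5): row 1 has {A,B,C,D,E,F}; column 5 has {B,C,E,F}, so it must be G.
(r2,c2): row 2 has {B,C,D,E}; column 2 has {A,D,E,F}; the diagonal has {B,C,D,E}, so it must be G.
(r2,c3): row 2 has {B,C,D,E,G}; column 3 has {A,B,C,E,G}, so it must be F.
(r2,c7): row 2 has {B,C,D,E,F,G}; column 7 has {B,C,D,E,G}, so it must be A.
(r3,c5): row 3 has {B,D,E,G}; column 5 has {B,C,E,F,G}, so it must be A.
(r3,c6): row 3 has {A,B,D,E,G}; column 6 has {B,C,D,E,G}, so it must be F.
(r4,c2): row 4 has {A,C,E,F,G}; column 2 has {A,D,E,F,G}, so it must be B.
(r4,c5): row 4 has {A,B,C,E,F,G}; column 5 has {A,B,C,E,F,G}, so it must be D.
(r5,c4): row 5 has {B,C,D,E,F,G}; column 4 has {C,D,E,F,G}, so it must be A.
(r6,c2): row 6 has {B,E,F,G}; column 2 has {A,B,D,E,F,G}, so it must be C.
(r6,c3): row 6 has {B,C,E,F,G}; column 3 has {A,B,C,E,F,G}, so it must be D.
(r6,c6): row 6 has {B,C,D,E,F,G}; column 6 has {B,C,D,E,F,G}; the diagonal has {B,C,D,E,G}, so it must be A.
(r7,c1): row 7 has {C,D,E,G}; column 1 has {B,D,E,F,G}, so it must be A.
(r7,c4): row 7 has {A,C,D,E,G}; column 4 has {A,C,D,E,F,G}, so it must be B.
(r7,c7): row 7 has {A,B,C,D,E,G}; column 7 has {A,B,C,D,E,G}; the diagonal has {A,B,C,D,E,G}, so it must be F.
(r3,c1): row 3 has {A,B,D,E,F,G}; column 1 has {A,B,D,E,F,G}, so it must be C.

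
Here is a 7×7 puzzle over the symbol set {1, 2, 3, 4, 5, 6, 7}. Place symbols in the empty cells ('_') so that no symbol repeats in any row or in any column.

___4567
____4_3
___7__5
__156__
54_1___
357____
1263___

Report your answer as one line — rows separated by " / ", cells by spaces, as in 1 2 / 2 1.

2 1 3 4 5 6 7 / 7 6 5 2 4 1 3 / 6 3 4 7 1 2 5 / 4 7 1 5 6 3 2 / 5 4 2 1 3 7 6 / 3 5 7 6 2 4 1 / 1 2 6 3 7 5 4

At row 1, column 1: row 1 has {4,5,6,7}; column 1 has {1,3,5}; that leaves 2.
At row 1, column 3: row 1 has {2,4,5,6,7}; column 3 has {1,6,7}; that leaves 3.
At row 5, column 3: row 5 has {1,4,5}; column 3 has {1,3,6,7}; that leaves 2.
At row 5, column 7: row 5 has {1,2,4,5}; column 7 has {3,5,7}; that leaves 6.
At row 7, column 5: row 7 has {1,2,3,6}; column 5 has {4,5,6}; that leaves 7.
At row 7, column 7: row 7 has {1,2,3,6,7}; column 7 has {3,5,6,7}; that leaves 4.
At row 1, column 2: row 1 has {2,3,4,5,6,7}; column 2 has {2,4,5}; that leaves 1.
At row 2, column 3: row 2 has {3,4}; column 3 has {1,2,3,6,7}; that leaves 5.
At row 3, column 3: row 3 has {5,7}; column 3 has {1,2,3,5,6,7}; that leaves 4.
At row 4, column 7: row 4 has {1,5,6}; column 7 has {3,4,5,6,7}; that leaves 2.
At row 5, column 5: row 5 has {1,2,4,5,6}; column 5 has {4,5,6,7}; that leaves 3.
At row 5, column 6: row 5 has {1,2,3,4,5,6}; column 6 has {6}; that leaves 7.
At row 6, column 7: row 6 has {3,5,7}; column 7 has {2,3,4,5,6,7}; that leaves 1.
At row 7, column 6: row 7 has {1,2,3,4,6,7}; column 6 has {6,7}; that leaves 5.
At row 3, column 1: row 3 has {4,5,7}; column 1 has {1,2,3,5}; that leaves 6.
At row 3, column 2: row 3 has {4,5,6,7}; column 2 has {1,2,4,5}; that leaves 3.
At row 4, column 2: row 4 has {1,2,5,6}; column 2 has {1,2,3,4,5}; that leaves 7.
At row 6, column 5: row 6 has {1,3,5,7}; column 5 has {3,4,5,6,7}; that leaves 2.
At row 6, column 6: row 6 has {1,2,3,5,7}; column 6 has {5,6,7}; that leaves 4.
At row 2, column 1: row 2 has {3,4,5}; column 1 has {1,2,3,5,6}; that leaves 7.
At row 2, column 2: row 2 has {3,4,5,7}; column 2 has {1,2,3,4,5,7}; that leaves 6.
At row 2, column 4: row 2 has {3,4,5,6,7}; column 4 has {1,3,4,5,7}; that leaves 2.
At row 2, column 6: row 2 has {2,3,4,5,6,7}; column 6 has {4,5,6,7}; that leaves 1.
At row 3, column 5: row 3 has {3,4,5,6,7}; column 5 has {2,3,4,5,6,7}; that leaves 1.
At row 3, column 6: row 3 has {1,3,4,5,6,7}; column 6 has {1,4,5,6,7}; that leaves 2.
At row 4, column 1: row 4 has {1,2,5,6,7}; column 1 has {1,2,3,5,6,7}; that leaves 4.
At row 4, column 6: row 4 has {1,2,4,5,6,7}; column 6 has {1,2,4,5,6,7}; that leaves 3.
At row 6, column 4: row 6 has {1,2,3,4,5,7}; column 4 has {1,2,3,4,5,7}; that leaves 6.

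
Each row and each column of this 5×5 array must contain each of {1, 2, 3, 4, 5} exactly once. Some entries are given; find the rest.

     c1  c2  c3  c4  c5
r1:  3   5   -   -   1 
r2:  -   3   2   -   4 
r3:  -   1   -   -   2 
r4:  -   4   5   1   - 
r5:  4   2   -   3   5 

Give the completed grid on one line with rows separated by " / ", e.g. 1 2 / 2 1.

3 5 4 2 1 / 1 3 2 5 4 / 5 1 3 4 2 / 2 4 5 1 3 / 4 2 1 3 5

(r1,c3) = 4
(r1,c4) = 2
(r2,c4) = 5
(r3,c1) = 5
(r3,c3) = 3
(r3,c4) = 4
(r4,c1) = 2
(r4,c5) = 3
(r5,c3) = 1
(r2,c1) = 1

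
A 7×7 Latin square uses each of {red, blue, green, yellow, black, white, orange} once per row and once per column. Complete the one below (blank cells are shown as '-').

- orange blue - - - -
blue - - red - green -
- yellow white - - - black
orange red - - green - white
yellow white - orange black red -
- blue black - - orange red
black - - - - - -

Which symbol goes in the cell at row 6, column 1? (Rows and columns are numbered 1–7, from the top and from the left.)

green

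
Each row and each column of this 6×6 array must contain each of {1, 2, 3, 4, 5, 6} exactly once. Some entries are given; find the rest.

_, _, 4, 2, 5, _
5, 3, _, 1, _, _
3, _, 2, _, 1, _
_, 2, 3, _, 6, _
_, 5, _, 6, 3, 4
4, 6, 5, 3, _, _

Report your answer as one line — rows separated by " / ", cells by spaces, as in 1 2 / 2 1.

6 1 4 2 5 3 / 5 3 6 1 4 2 / 3 4 2 5 1 6 / 1 2 3 4 6 5 / 2 5 1 6 3 4 / 4 6 5 3 2 1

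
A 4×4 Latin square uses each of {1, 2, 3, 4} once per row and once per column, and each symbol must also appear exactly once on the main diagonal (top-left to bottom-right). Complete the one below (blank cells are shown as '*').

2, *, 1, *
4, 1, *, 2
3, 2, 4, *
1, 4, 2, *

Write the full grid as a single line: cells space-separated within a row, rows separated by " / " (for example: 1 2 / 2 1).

2 3 1 4 / 4 1 3 2 / 3 2 4 1 / 1 4 2 3

(r1,c2) = 3
(r1,c4) = 4
(r2,c3) = 3
(r3,c4) = 1
(r4,c4) = 3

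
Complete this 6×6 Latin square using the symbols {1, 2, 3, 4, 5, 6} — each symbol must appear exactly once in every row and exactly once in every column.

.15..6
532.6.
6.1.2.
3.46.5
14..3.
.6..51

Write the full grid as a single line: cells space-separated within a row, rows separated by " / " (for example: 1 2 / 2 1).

2 1 5 3 4 6 / 5 3 2 1 6 4 / 6 5 1 4 2 3 / 3 2 4 6 1 5 / 1 4 6 5 3 2 / 4 6 3 2 5 1

At row 1, column 5: row 1 has {1,5,6}; column 5 has {2,3,5,6}; that leaves 4.
At row 2, column 6: row 2 has {2,3,5,6}; column 6 has {1,5,6}; that leaves 4.
At row 3, column 2: row 3 has {1,2,6}; column 2 has {1,3,4,6}; that leaves 5.
At row 3, column 6: row 3 has {1,2,5,6}; column 6 has {1,4,5,6}; that leaves 3.
At row 4, column 2: row 4 has {3,4,5,6}; column 2 has {1,3,4,5,6}; that leaves 2.
At row 4, column 5: row 4 has {2,3,4,5,6}; column 5 has {2,3,4,5,6}; that leaves 1.
At row 5, column 3: row 5 has {1,3,4}; column 3 has {1,2,4,5}; that leaves 6.
At row 5, column 6: row 5 has {1,3,4,6}; column 6 has {1,3,4,5,6}; that leaves 2.
At row 6, column 3: row 6 has {1,5,6}; column 3 has {1,2,4,5,6}; that leaves 3.
At row 1, column 1: row 1 has {1,4,5,6}; column 1 has {1,3,5,6}; that leaves 2.
At row 1, column 4: row 1 has {1,2,4,5,6}; column 4 has {6}; that leaves 3.
At row 2, column 4: row 2 has {2,3,4,5,6}; column 4 has {3,6}; that leaves 1.
At row 3, column 4: row 3 has {1,2,3,5,6}; column 4 has {1,3,6}; that leaves 4.
At row 5, column 4: row 5 has {1,2,3,4,6}; column 4 has {1,3,4,6}; that leaves 5.
At row 6, column 1: row 6 has {1,3,5,6}; column 1 has {1,2,3,5,6}; that leaves 4.
At row 6, column 4: row 6 has {1,3,4,5,6}; column 4 has {1,3,4,5,6}; that leaves 2.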